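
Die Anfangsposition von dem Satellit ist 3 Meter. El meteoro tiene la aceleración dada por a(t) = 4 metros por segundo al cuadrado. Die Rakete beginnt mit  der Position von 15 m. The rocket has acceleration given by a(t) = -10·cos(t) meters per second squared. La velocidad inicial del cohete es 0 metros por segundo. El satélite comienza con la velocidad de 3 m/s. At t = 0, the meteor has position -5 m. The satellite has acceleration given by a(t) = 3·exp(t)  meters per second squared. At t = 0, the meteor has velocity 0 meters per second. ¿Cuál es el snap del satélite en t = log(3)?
Debemos derivar nuestra ecuación de la aceleración a(t) = 3·exp(t) 2 veces. La derivada de la aceleración da la sacudida: j(t) = 3·exp(t). Tomando d/dt de j(t), encontramos s(t) = 3·exp(t). Tenemos el snap s(t) = 3·exp(t). Sustituyendo t = log(3): s(log(3)) = 9.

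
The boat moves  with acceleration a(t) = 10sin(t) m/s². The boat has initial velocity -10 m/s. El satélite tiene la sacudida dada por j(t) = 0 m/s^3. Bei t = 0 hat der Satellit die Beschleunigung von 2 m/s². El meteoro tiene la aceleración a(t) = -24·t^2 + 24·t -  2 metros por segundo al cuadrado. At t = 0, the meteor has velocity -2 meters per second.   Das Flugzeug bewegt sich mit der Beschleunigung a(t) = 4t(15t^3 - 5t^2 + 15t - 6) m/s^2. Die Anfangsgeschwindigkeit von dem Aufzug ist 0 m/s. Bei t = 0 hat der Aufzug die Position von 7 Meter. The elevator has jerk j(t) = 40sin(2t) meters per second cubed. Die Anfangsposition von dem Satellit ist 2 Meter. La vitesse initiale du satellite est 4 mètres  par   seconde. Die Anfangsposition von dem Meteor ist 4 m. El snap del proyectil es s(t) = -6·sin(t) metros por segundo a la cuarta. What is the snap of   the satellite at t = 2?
To solve this, we need to take 1 derivative of our jerk equation j(t) = 0. The derivative of jerk gives snap: s(t) = 0. From the given snap equation s(t) = 0, we substitute t = 2 to get s = 0.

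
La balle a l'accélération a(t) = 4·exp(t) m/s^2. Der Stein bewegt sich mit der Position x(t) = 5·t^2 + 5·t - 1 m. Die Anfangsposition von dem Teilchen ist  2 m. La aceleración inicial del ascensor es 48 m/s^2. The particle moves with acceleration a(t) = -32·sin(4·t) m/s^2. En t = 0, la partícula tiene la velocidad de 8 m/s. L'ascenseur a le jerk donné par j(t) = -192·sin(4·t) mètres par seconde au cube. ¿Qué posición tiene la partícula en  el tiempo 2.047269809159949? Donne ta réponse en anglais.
We must find the antiderivative of our acceleration equation a(t) = -32·sin(4·t) 2 times. Taking ∫a(t)dt and applying v(0) = 8, we find v(t) = 8·cos(4·t). The antiderivative of velocity, with x(0) = 2, gives position: x(t) = 2·sin(4·t) + 2. Using x(t) = 2·sin(4·t) + 2 and substituting t = 2.047269809159949, we find x = 3.88875643277417.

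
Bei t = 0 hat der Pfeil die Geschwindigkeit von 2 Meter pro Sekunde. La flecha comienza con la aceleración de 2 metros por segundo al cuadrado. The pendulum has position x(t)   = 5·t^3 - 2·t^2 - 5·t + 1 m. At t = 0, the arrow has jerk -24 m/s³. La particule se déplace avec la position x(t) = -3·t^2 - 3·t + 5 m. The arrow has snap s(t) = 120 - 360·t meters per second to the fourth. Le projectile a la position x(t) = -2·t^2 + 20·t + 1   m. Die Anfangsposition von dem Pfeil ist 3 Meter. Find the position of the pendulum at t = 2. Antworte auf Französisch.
De l'équation de la position x(t) = 5·t^3 - 2·t^2 - 5·t + 1, nous substituons t = 2 pour obtenir x = 23.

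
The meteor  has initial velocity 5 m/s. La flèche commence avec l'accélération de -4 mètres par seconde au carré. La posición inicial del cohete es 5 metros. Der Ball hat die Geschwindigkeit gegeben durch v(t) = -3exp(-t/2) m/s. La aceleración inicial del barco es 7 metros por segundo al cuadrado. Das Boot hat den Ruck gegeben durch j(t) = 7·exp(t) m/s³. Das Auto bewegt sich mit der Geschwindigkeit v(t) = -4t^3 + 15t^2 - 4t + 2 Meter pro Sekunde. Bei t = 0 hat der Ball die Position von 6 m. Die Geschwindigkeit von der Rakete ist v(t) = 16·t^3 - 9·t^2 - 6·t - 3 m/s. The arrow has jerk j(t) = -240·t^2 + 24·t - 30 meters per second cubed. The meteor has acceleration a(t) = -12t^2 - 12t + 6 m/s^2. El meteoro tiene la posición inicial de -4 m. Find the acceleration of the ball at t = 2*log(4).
We must differentiate our velocity equation v(t) = -3·exp(-t/2) 1 time. Differentiating velocity, we get acceleration: a(t) = 3·exp(-t/2)/2. We have acceleration a(t) = 3·exp(-t/2)/2. Substituting t = 2*log(4): a(2*log(4)) = 3/8.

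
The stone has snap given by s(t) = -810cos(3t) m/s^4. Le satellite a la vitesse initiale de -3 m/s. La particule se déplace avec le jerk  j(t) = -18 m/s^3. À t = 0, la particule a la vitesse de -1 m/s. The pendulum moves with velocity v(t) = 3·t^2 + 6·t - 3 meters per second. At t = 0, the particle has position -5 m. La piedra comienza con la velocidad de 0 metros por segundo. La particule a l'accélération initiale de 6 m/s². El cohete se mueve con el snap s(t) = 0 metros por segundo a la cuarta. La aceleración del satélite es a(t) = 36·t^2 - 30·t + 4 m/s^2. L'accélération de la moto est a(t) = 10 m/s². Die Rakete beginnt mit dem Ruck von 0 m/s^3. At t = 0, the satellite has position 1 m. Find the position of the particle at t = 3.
To solve this, we need to take 3 antiderivatives of our jerk equation j(t) = -18. Taking ∫j(t)dt and applying a(0) = 6, we find a(t) = 6 - 18·t. The antiderivative of acceleration, with v(0) = -1, gives velocity: v(t) = -9·t^2 + 6·t - 1. Integrating velocity and using the initial condition x(0) = -5, we get x(t) = -3·t^3 + 3·t^2 - t - 5. Using x(t) = -3·t^3 + 3·t^2 - t - 5 and substituting t = 3, we find x = -62.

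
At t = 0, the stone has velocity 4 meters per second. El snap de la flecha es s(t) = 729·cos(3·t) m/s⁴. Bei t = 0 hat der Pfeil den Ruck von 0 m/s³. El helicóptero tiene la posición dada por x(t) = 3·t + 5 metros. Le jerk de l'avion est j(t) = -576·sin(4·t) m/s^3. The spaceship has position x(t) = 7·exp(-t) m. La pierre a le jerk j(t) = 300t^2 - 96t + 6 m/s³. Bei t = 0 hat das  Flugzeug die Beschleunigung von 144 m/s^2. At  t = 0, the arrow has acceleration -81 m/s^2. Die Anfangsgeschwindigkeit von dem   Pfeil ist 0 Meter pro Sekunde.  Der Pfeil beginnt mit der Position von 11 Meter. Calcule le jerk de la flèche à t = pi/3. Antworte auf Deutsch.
Wir müssen unsere Gleichung für den Snap s(t) = 729·cos(3·t) 1-mal integrieren. Das Integral von dem Snap, mit j(0) = 0, ergibt den Ruck: j(t) = 243·sin(3·t). Mit j(t) = 243·sin(3·t) und Einsetzen von t = pi/3, finden wir j = 0.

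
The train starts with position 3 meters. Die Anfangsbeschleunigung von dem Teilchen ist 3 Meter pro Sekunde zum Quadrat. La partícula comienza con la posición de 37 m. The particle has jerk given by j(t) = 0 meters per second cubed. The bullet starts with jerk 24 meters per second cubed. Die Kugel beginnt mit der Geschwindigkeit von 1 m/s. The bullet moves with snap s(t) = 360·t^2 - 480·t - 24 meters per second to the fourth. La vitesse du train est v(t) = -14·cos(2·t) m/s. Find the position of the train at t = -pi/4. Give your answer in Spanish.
Partiendo de la velocidad v(t) = -14·cos(2·t), tomamos 1 antiderivada. Integrando la velocidad y usando la condición inicial x(0) = 3, obtenemos x(t) = 3 - 7·sin(2·t). De la ecuación de la posición x(t) = 3 - 7·sin(2·t), sustituimos t = -pi/4 para obtener x = 10.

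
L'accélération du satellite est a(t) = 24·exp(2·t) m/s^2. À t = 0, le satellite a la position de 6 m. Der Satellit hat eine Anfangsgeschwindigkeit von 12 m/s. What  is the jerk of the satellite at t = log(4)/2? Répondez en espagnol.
Partiendo de la aceleración a(t) = 24·exp(2·t), tomamos 1 derivada. Tomando d/dt de a(t), encontramos j(t) = 48·exp(2·t). De la ecuación de la sacudida j(t) = 48·exp(2·t), sustituimos t = log(4)/2 para obtener j = 192.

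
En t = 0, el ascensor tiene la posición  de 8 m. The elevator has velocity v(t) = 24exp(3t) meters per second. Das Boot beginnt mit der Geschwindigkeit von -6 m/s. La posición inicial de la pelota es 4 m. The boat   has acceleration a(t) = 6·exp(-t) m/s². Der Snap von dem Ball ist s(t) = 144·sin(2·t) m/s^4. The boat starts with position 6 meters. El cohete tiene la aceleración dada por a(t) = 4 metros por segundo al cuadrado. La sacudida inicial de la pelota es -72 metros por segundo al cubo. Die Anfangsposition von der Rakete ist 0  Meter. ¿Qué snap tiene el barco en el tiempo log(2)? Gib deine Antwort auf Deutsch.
Ausgehend von der Beschleunigung a(t) = 6·exp(-t), nehmen wir 2 Ableitungen. Durch Ableiten von der Beschleunigung erhalten wir den Ruck: j(t) = -6·exp(-t). Durch Ableiten von dem Ruck erhalten wir den Snap: s(t) = 6·exp(-t). Aus der Gleichung für den Snap s(t) = 6·exp(-t), setzen wir t = log(2) ein und erhalten s = 3.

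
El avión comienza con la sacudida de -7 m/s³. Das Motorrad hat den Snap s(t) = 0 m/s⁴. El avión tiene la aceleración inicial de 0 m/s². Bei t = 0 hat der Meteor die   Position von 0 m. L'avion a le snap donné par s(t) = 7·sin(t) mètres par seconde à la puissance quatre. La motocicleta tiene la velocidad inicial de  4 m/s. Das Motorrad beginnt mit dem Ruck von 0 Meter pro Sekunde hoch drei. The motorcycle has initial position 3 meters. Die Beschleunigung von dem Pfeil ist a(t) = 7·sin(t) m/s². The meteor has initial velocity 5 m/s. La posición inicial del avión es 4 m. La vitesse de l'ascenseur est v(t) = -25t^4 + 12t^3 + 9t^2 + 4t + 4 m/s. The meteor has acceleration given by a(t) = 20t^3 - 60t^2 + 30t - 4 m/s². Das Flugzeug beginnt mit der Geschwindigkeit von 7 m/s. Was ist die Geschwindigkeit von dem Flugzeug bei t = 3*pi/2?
Wir müssen die Stammfunktion unserer Gleichung für den Snap s(t) = 7·sin(t) 3-mal finden. Das Integral von dem Snap, mit j(0) = -7, ergibt den Ruck: j(t) = -7·cos(t). Mit ∫j(t)dt und Anwendung von a(0) = 0, finden wir a(t) = -7·sin(t). Die Stammfunktion von der Beschleunigung, mit v(0) = 7, ergibt die Geschwindigkeit: v(t) = 7·cos(t). Mit v(t) = 7·cos(t) und Einsetzen von t = 3*pi/2, finden wir v = 0.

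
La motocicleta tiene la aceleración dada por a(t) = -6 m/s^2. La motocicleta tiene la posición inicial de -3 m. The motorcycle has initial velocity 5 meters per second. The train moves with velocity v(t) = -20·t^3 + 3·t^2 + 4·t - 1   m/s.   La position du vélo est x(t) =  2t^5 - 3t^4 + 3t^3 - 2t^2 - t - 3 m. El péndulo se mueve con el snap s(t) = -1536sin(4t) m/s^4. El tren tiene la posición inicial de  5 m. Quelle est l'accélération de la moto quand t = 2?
De l'équation de l'accélération a(t) = -6, nous substituons t = 2 pour obtenir a = -6.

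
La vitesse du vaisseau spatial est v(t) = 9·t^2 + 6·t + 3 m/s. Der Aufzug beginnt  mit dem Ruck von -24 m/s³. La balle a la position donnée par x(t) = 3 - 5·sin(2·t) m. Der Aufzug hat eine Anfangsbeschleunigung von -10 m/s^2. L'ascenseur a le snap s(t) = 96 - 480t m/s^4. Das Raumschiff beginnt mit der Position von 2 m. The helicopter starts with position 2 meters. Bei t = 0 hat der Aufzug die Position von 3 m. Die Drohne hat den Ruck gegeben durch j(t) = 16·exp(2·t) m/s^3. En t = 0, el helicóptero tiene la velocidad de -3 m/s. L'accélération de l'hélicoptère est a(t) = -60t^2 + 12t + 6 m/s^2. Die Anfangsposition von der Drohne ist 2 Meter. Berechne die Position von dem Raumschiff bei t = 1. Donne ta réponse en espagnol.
Debemos encontrar la integral de nuestra ecuación de la velocidad v(t) = 9·t^2 + 6·t + 3 1 vez. La antiderivada de la velocidad, con x(0) = 2, da la posición: x(t) = 3·t^3 + 3·t^2 + 3·t + 2. Usando x(t) = 3·t^3 + 3·t^2 + 3·t + 2 y sustituyendo t = 1, encontramos x = 11.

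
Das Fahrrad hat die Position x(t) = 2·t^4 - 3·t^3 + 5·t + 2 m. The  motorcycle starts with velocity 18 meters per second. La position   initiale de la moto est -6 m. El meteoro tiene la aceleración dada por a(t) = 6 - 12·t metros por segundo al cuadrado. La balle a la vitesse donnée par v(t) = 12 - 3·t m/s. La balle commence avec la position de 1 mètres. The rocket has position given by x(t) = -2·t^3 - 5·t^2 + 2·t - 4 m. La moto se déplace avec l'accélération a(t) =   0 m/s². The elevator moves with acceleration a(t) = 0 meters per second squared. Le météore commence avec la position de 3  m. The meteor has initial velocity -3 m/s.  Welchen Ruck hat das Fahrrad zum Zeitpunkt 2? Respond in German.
Ausgehend von der Position x(t) = 2·t^4 - 3·t^3 + 5·t + 2, nehmen wir 3 Ableitungen. Die Ableitung von der Position ergibt die Geschwindigkeit: v(t) = 8·t^3 - 9·t^2 + 5. Die Ableitung von der Geschwindigkeit ergibt die Beschleunigung: a(t) = 24·t^2 - 18·t. Mit d/dt von a(t) finden wir j(t) = 48·t - 18. Mit j(t) = 48·t - 18 und Einsetzen von t = 2, finden wir j = 78.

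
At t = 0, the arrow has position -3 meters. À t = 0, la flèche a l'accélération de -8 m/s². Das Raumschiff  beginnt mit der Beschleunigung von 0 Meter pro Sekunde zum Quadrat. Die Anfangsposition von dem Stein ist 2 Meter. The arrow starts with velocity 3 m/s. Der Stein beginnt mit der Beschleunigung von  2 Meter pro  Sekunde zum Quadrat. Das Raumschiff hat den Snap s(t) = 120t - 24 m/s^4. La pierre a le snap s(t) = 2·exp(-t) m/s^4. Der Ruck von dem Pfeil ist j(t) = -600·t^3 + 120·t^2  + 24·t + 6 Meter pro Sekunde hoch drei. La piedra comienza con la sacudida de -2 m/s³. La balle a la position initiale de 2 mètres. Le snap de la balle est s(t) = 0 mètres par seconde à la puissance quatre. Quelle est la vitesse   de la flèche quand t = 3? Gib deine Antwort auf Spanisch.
Partiendo de la sacudida j(t) = -600·t^3 + 120·t^2 + 24·t + 6, tomamos 2 antiderivadas. Integrando la sacudida y usando la condición inicial a(0) = -8, obtenemos a(t) = -150·t^4 + 40·t^3 + 12·t^2 + 6·t - 8. Integrando la aceleración y usando la condición inicial v(0) = 3, obtenemos v(t) = -30·t^5 + 10·t^4 + 4·t^3 + 3·t^2 - 8·t + 3. Tenemos la velocidad v(t) = -30·t^5 + 10·t^4 + 4·t^3 + 3·t^2 - 8·t + 3. Sustituyendo t = 3: v(3) = -6366.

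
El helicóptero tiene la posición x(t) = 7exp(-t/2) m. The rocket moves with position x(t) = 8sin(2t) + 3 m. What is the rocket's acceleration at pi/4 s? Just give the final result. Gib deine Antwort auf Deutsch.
Die Beschleunigung bei t = pi/4 ist a = -32.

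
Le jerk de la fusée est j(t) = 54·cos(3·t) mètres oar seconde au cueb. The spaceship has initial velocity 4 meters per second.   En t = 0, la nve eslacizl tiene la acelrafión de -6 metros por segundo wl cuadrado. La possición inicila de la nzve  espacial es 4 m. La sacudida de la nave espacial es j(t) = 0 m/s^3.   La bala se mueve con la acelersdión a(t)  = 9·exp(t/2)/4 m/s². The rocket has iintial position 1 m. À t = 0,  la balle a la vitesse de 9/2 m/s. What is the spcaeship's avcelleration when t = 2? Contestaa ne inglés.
To solve this, we need to take 1 integral of our jerk equation j(t) = 0. The integral of jerk, with a(0) = -6, gives acceleration: a(t) = -6. We have acceleration a(t) = -6. Substituting t = 2: a(2) = -6.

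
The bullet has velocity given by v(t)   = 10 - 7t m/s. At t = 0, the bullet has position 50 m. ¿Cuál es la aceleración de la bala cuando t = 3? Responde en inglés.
We must differentiate our velocity equation v(t) = 10 - 7·t 1 time. Differentiating velocity, we get acceleration: a(t) = -7. From the given acceleration equation a(t) = -7, we substitute t = 3 to get a = -7.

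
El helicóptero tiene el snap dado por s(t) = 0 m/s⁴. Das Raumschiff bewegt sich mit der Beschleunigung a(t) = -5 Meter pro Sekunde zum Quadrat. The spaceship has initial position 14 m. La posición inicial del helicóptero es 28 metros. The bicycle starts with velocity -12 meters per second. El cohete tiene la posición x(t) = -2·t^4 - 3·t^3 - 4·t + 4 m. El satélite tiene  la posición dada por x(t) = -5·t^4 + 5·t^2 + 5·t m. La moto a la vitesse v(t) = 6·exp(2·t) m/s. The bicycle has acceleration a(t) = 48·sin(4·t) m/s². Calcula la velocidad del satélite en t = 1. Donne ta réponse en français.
Pour résoudre ceci, nous devons prendre 1 dérivée de notre équation de la position x(t) = -5·t^4 + 5·t^2 + 5·t. La dérivée de la position donne la vitesse: v(t) = -20·t^3 + 10·t + 5. Nous avons la vitesse v(t) = -20·t^3 + 10·t + 5. En substituant t = 1: v(1) = -5.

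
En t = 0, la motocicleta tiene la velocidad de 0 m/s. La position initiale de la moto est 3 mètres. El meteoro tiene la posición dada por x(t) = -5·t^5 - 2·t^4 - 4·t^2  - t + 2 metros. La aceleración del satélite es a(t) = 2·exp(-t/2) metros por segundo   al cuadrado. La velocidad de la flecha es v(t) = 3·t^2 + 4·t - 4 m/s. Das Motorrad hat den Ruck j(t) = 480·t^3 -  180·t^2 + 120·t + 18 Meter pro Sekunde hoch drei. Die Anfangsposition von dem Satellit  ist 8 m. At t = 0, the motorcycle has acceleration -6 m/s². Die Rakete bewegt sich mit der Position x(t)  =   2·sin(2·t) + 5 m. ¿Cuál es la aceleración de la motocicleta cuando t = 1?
Para resolver esto, necesitamos tomar 1 antiderivada de nuestra ecuación de la sacudida j(t) = 480·t^3 - 180·t^2 + 120·t + 18. Tomando ∫j(t)dt y aplicando a(0) = -6, encontramos a(t) = 120·t^4 - 60·t^3 + 60·t^2 + 18·t - 6. De la ecuación de la aceleración a(t) = 120·t^4 - 60·t^3 + 60·t^2 + 18·t - 6, sustituimos t = 1 para obtener a = 132.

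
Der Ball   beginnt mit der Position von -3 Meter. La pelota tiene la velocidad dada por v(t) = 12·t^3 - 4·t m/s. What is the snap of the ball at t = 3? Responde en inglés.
We must differentiate our velocity equation v(t) = 12·t^3 - 4·t 3 times. Taking d/dt of v(t), we find a(t) = 36·t^2 - 4. The derivative of acceleration gives jerk: j(t) = 72·t. The derivative of jerk gives snap: s(t) = 72. We have snap s(t) = 72. Substituting t = 3: s(3) = 72.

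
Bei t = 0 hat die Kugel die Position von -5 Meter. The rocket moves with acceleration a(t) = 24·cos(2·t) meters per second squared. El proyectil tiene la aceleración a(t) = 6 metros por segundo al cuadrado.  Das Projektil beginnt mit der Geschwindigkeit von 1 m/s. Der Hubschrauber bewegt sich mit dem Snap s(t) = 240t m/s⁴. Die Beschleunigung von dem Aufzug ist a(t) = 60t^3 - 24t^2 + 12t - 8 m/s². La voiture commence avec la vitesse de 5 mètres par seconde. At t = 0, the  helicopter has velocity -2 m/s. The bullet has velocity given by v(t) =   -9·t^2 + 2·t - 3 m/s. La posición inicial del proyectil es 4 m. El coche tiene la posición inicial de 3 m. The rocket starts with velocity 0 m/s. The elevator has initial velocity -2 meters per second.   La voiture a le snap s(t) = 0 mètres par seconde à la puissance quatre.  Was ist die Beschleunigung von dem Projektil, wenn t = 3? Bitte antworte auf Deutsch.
Wir haben die Beschleunigung a(t) = 6. Durch Einsetzen von t = 3: a(3) = 6.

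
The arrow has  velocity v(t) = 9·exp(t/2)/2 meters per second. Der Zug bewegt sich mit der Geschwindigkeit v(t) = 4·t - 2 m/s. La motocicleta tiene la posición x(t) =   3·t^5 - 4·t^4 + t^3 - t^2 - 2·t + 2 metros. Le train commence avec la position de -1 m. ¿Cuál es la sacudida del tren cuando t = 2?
Debemos derivar nuestra ecuación de la velocidad v(t) = 4·t - 2 2 veces. Derivando la velocidad, obtenemos la aceleración: a(t) = 4. Derivando la aceleración, obtenemos la sacudida: j(t) = 0. Tenemos la sacudida j(t) = 0. Sustituyendo t = 2: j(2) = 0.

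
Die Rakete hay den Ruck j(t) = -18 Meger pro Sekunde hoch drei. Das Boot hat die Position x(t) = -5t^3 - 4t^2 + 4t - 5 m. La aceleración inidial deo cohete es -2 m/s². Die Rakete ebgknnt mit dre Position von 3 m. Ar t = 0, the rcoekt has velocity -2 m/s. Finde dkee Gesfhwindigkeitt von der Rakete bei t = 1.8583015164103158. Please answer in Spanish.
Necesitamos integrar nuestra ecuación de la sacudida j(t) = -18 2 veces. La integral de la sacudida es la aceleración. Usando a(0) = -2, obtenemos a(t) = -18·t - 2. La integral de la aceleración es la velocidad. Usando v(0) = -2, obtenemos v(t) = -9·t^2 - 2·t - 2. Usando v(t) = -9·t^2 - 2·t - 2 y sustituyendo t = 1.8583015164103158, encontramos v = -36.7961637658565.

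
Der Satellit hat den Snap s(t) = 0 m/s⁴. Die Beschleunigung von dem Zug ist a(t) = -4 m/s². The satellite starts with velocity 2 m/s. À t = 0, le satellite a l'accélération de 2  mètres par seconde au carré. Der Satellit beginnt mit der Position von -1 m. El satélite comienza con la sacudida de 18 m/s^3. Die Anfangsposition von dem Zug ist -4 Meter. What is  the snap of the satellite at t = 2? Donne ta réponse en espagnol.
Tenemos el snap s(t) = 0. Sustituyendo t = 2: s(2) = 0.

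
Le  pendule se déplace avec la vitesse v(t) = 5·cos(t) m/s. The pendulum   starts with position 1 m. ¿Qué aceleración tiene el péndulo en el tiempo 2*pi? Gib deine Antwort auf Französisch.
En partant de la vitesse v(t) = 5·cos(t), nous prenons 1 dérivée. En dérivant la vitesse, nous obtenons l'accélération: a(t) = -5·sin(t). En utilisant a(t) = -5·sin(t) et en substituant t = 2*pi, nous trouvons a = 0.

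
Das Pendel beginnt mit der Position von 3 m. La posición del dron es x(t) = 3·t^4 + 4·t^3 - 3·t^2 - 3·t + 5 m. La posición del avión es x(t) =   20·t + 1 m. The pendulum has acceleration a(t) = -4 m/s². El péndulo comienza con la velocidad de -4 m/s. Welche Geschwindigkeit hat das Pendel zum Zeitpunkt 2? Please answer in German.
Wir müssen unsere Gleichung für die Beschleunigung a(t) = -4 1-mal integrieren. Durch Integration von der Beschleunigung und Verwendung der Anfangsbedingung v(0) = -4, erhalten wir v(t) = -4·t - 4. Wir haben die Geschwindigkeit v(t) = -4·t - 4. Durch Einsetzen von t = 2: v(2) = -12.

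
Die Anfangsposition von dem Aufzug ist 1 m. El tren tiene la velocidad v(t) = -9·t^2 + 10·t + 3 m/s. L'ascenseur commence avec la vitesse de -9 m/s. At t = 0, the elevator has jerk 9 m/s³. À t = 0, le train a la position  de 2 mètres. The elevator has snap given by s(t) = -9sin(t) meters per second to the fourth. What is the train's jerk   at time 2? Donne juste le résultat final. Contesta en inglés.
The answer is -18.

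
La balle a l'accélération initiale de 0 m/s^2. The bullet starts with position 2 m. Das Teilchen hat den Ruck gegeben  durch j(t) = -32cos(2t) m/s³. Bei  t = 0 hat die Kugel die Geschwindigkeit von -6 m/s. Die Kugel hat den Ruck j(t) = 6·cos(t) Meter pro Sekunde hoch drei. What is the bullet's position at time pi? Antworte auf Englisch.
We must find the integral of our jerk equation j(t) = 6·cos(t) 3 times. The integral of jerk, with a(0) = 0, gives acceleration: a(t) = 6·sin(t). The integral of acceleration is velocity. Using v(0) = -6, we get v(t) = -6·cos(t). The integral of velocity, with x(0) = 2, gives position: x(t) = 2 - 6·sin(t). Using x(t) = 2 - 6·sin(t) and substituting t = pi, we find x = 2.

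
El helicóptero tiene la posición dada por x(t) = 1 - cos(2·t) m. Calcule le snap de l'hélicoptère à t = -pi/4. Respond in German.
Um dies zu lösen, müssen wir 4 Ableitungen unserer Gleichung für die Position x(t) = 1 - cos(2·t) nehmen. Durch Ableiten von der Position erhalten wir die Geschwindigkeit: v(t) = 2·sin(2·t). Durch Ableiten von der Geschwindigkeit erhalten wir die Beschleunigung: a(t) = 4·cos(2·t). Mit d/dt von a(t) finden wir j(t) = -8·sin(2·t). Die Ableitung von dem Ruck ergibt den Snap: s(t) = -16·cos(2·t). Wir haben den Snap s(t) = -16·cos(2·t). Durch Einsetzen von t = -pi/4: s(-pi/4) = 0.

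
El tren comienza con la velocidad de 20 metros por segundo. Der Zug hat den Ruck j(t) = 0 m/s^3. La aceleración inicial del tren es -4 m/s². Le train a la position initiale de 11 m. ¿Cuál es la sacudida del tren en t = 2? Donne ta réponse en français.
De l'équation du jerk j(t) = 0, nous substituons t = 2 pour obtenir j = 0.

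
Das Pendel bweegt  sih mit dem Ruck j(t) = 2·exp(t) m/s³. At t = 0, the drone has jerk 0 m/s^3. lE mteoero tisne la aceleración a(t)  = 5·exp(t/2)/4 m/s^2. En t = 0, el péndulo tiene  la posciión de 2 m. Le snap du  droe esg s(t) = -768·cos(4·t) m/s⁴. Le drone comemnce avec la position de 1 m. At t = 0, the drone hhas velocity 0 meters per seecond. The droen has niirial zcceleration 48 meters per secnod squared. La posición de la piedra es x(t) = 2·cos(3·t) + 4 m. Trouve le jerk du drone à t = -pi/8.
Pour résoudre ceci, nous devons prendre 1 intégrale de notre équation du snap s(t) = -768·cos(4·t). L'intégrale du snap, avec j(0) = 0, donne le jerk: j(t) = -192·sin(4·t). De l'équation du jerk j(t) = -192·sin(4·t), nous substituons t = -pi/8 pour obtenir j = 192.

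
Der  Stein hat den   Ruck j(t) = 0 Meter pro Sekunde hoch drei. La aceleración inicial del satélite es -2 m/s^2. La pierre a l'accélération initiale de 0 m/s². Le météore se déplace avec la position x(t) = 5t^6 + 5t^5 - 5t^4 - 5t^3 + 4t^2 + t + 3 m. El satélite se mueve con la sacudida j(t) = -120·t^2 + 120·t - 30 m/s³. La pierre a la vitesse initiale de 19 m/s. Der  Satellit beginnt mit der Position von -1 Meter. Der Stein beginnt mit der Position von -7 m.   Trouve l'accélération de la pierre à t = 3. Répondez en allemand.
Um dies zu lösen, müssen wir 1 Stammfunktion unserer Gleichung für den Ruck j(t) = 0 finden. Mit ∫j(t)dt und Anwendung von a(0) = 0, finden wir a(t) = 0. Wir haben die Beschleunigung a(t) = 0. Durch Einsetzen von t = 3: a(3) = 0.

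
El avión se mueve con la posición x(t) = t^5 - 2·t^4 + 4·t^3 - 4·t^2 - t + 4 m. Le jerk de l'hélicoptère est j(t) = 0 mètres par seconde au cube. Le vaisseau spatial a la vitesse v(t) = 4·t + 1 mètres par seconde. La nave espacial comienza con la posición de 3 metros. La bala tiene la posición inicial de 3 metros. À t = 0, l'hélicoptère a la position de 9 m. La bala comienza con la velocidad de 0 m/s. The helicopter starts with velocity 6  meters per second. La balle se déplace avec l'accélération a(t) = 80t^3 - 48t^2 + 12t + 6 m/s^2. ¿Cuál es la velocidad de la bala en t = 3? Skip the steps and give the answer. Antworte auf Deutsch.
Die Antwort ist 1260.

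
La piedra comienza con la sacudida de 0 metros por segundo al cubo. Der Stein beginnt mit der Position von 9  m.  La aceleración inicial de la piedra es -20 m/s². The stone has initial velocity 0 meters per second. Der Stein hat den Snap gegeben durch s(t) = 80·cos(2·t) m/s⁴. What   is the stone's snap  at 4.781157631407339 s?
We have snap s(t) = 80·cos(2·t). Substituting t = 4.781157631407339: s(4.781157631407339) = -79.2445316510893.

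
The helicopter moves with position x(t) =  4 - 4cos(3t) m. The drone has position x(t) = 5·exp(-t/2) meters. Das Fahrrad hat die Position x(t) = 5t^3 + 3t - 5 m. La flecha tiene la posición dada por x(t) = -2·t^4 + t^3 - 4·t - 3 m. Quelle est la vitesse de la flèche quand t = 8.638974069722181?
En partant de la position x(t) = -2·t^4 + t^3 - 4·t - 3, nous prenons 1 dérivée. En dérivant la position, nous obtenons la vitesse: v(t) = -8·t^3 + 3·t^2 - 4. Nous avons la vitesse v(t) = -8·t^3 + 3·t^2 - 4. En substituant t = 8.638974069722181: v(8.638974069722181) = -4938.04690447578.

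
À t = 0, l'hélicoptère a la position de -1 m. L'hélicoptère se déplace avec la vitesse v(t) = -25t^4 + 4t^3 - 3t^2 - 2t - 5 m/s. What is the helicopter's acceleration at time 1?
Starting from velocity v(t) = -25·t^4 + 4·t^3 - 3·t^2 - 2·t - 5, we take 1 derivative. Taking d/dt of v(t), we find a(t) = -100·t^3 + 12·t^2 - 6·t - 2. We have acceleration a(t) = -100·t^3 + 12·t^2 - 6·t - 2. Substituting t = 1: a(1) = -96.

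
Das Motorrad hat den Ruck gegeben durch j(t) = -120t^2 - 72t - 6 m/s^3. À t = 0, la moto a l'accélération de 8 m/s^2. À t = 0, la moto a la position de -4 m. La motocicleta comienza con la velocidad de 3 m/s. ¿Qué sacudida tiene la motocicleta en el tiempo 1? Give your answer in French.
Nous avons le jerk j(t) = -120·t^2 - 72·t - 6. En substituant t = 1: j(1) = -198.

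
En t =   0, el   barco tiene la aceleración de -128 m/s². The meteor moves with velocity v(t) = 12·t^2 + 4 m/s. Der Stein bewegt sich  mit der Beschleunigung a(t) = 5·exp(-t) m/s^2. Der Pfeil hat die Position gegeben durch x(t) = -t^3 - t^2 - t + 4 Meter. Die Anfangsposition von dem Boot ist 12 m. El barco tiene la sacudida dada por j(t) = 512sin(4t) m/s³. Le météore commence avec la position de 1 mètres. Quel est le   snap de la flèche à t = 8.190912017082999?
Nous devons dériver notre équation de la position x(t) = -t^3 - t^2 - t + 4 4 fois. En dérivant la position, nous obtenons la vitesse: v(t) = -3·t^2 - 2·t - 1. La dérivée de la vitesse donne l'accélération: a(t) = -6·t - 2. En prenant d/dt de a(t), nous trouvons j(t) = -6. En prenant d/dt de j(t), nous trouvons s(t) = 0. En utilisant s(t) = 0 et en substituant t = 8.190912017082999, nous trouvons s = 0.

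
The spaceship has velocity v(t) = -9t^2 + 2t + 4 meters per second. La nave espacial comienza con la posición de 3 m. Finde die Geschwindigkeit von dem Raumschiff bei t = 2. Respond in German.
Mit v(t) = -9·t^2 + 2·t + 4 und Einsetzen von t = 2, finden wir v = -28.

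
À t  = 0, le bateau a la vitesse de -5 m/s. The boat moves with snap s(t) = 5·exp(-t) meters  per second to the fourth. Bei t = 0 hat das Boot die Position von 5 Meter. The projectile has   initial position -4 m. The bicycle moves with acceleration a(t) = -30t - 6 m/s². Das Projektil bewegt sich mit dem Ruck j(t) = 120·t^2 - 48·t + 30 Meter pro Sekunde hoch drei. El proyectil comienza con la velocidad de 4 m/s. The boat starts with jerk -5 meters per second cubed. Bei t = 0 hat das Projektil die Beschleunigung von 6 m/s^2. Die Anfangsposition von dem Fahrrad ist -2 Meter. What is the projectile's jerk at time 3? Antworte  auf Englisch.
We have jerk j(t) = 120·t^2 - 48·t + 30. Substituting t = 3: j(3) = 966.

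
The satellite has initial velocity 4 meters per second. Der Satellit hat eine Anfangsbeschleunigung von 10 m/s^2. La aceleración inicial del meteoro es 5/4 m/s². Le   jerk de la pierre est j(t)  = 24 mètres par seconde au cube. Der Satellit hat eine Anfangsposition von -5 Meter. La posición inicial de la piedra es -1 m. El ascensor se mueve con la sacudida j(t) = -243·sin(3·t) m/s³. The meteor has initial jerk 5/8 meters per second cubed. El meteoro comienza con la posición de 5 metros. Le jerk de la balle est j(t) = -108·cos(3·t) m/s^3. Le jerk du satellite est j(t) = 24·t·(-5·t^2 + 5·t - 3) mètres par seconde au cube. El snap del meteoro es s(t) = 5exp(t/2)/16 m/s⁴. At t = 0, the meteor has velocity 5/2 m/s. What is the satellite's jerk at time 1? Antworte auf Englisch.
From the given jerk equation j(t) = 24·t·(-5·t^2 + 5·t - 3), we substitute t = 1 to get j = -72.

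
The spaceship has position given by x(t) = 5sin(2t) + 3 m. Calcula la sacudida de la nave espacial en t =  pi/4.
Debemos derivar nuestra ecuación de la posición x(t) = 5·sin(2·t) + 3 3 veces. Tomando d/dt de x(t), encontramos v(t) = 10·cos(2·t). Derivando la velocidad, obtenemos la aceleración: a(t) = -20·sin(2·t). Tomando d/dt de a(t), encontramos j(t) = -40·cos(2·t). De la ecuación de la sacudida j(t) = -40·cos(2·t), sustituimos t = pi/4 para obtener j = 0.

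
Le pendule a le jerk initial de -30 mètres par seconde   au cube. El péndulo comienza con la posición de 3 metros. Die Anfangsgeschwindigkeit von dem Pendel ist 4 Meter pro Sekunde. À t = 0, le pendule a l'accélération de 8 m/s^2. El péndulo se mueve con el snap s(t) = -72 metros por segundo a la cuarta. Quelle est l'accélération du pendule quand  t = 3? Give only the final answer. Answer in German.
a(3) = -406.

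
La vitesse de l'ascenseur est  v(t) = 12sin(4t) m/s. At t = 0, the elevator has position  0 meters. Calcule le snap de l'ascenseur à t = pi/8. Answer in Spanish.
Para resolver esto, necesitamos tomar 3 derivadas de nuestra ecuación de la velocidad v(t) = 12·sin(4·t). Tomando d/dt de v(t), encontramos a(t) = 48·cos(4·t). Tomando d/dt de a(t), encontramos j(t) = -192·sin(4·t). Derivando la sacudida, obtenemos el snap: s(t) = -768·cos(4·t). Usando s(t) = -768·cos(4·t) y sustituyendo t = pi/8, encontramos s = 0.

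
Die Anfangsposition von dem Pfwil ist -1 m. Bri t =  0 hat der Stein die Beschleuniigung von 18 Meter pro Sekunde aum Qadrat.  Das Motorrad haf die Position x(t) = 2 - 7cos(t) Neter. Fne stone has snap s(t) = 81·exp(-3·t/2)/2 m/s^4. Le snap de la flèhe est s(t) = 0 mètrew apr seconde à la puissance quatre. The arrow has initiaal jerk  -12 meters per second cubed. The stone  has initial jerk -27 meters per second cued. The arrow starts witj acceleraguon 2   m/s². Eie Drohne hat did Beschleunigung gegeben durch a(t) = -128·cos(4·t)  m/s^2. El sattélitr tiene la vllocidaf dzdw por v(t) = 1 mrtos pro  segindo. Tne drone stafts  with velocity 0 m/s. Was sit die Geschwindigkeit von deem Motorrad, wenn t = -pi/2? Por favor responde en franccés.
En partant de la position x(t) = 2 - 7·cos(t), nous prenons 1 dérivée. La dérivée de la position donne la vitesse: v(t) = 7·sin(t). Nous avons la vitesse v(t) = 7·sin(t). En substituant t = -pi/2: v(-pi/2) = -7.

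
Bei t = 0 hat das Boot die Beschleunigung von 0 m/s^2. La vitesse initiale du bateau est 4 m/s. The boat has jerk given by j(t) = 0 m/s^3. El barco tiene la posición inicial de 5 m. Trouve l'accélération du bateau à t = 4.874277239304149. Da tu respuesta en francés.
En partant du jerk j(t) = 0, nous prenons 1 intégrale. En intégrant le jerk et en utilisant la condition initiale a(0) = 0, nous obtenons a(t) = 0. En utilisant a(t) = 0 et en substituant t = 4.874277239304149, nous trouvons a = 0.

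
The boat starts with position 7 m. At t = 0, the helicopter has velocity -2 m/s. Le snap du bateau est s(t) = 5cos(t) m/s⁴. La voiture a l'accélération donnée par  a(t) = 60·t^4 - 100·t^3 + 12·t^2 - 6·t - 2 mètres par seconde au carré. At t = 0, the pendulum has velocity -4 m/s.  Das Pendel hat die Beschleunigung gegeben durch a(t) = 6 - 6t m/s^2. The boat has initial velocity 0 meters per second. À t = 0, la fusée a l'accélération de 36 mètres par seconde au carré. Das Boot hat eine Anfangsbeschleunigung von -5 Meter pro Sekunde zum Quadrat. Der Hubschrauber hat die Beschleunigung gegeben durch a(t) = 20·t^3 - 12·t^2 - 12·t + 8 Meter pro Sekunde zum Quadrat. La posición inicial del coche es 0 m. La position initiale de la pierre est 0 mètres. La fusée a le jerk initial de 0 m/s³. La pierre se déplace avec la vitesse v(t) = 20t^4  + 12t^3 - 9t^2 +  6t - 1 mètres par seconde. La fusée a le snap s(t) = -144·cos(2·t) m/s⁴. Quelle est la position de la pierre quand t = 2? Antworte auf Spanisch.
Debemos encontrar la integral de nuestra ecuación de la velocidad v(t) = 20·t^4 + 12·t^3 - 9·t^2 + 6·t - 1 1 vez. Tomando ∫v(t)dt y aplicando x(0) = 0, encontramos x(t) = 4·t^5 + 3·t^4 - 3·t^3 + 3·t^2 - t. Usando x(t) = 4·t^5 + 3·t^4 - 3·t^3 + 3·t^2 - t y sustituyendo t = 2, encontramos x = 162.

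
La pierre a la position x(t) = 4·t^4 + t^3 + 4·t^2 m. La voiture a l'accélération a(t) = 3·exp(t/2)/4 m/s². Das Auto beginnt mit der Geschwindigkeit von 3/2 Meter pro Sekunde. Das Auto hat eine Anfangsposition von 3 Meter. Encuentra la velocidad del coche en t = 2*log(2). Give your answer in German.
Wir müssen unsere Gleichung für die Beschleunigung a(t) = 3·exp(t/2)/4 1-mal integrieren. Mit ∫a(t)dt und Anwendung von v(0) = 3/2, finden wir v(t) = 3·exp(t/2)/2. Mit v(t) = 3·exp(t/2)/2 und Einsetzen von t = 2*log(2), finden wir v = 3.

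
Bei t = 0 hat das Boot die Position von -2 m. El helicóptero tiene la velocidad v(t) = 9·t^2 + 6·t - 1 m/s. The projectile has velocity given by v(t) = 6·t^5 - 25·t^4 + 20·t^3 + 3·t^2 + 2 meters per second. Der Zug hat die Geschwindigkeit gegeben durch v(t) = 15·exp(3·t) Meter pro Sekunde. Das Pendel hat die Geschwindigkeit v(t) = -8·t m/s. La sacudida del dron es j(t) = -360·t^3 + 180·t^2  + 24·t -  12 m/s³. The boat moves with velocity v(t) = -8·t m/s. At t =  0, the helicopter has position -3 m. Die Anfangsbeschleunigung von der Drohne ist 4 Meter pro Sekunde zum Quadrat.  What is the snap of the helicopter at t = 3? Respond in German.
Ausgehend von der Geschwindigkeit v(t) = 9·t^2 + 6·t - 1, nehmen wir 3 Ableitungen. Durch Ableiten von der Geschwindigkeit erhalten wir die Beschleunigung: a(t) = 18·t + 6. Durch Ableiten von der Beschleunigung erhalten wir den Ruck: j(t) = 18. Durch Ableiten von dem Ruck erhalten wir den Snap: s(t) = 0. Mit s(t) = 0 und Einsetzen von t = 3, finden wir s = 0.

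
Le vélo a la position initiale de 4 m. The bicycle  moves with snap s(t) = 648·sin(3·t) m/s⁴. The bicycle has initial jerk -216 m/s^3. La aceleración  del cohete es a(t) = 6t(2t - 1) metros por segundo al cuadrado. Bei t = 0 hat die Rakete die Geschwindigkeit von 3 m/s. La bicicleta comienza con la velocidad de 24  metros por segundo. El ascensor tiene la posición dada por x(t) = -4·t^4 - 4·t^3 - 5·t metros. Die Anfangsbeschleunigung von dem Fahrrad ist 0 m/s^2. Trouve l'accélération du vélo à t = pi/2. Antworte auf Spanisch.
Para resolver esto, necesitamos tomar 2 antiderivadas de nuestra ecuación del snap s(t) = 648·sin(3·t). La antiderivada del snap es la sacudida. Usando j(0) = -216, obtenemos j(t) = -216·cos(3·t). La antiderivada de la sacudida, con a(0) = 0, da la aceleración: a(t) = -72·sin(3·t). De la ecuación de la aceleración a(t) = -72·sin(3·t), sustituimos t = pi/2 para obtener a = 72.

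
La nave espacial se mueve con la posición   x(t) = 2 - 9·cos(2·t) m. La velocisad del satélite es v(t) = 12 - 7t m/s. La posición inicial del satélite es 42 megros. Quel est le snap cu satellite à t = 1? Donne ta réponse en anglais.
Starting from velocity v(t) = 12 - 7·t, we take 3 derivatives. The derivative of velocity gives acceleration: a(t) = -7. Taking d/dt of a(t), we find j(t) = 0. Taking d/dt of j(t), we find s(t) = 0. From the given snap equation s(t) = 0, we substitute t = 1 to get s = 0.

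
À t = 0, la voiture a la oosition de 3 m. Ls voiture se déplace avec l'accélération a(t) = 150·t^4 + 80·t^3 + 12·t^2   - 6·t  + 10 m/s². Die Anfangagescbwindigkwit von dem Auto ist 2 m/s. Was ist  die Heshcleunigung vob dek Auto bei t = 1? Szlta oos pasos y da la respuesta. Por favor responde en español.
En t = 1, a = 246.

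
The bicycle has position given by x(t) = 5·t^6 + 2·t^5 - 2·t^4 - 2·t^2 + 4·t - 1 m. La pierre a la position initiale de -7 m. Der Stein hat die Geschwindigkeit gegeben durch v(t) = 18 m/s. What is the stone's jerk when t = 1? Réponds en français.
Nous devons dériver notre équation de la vitesse v(t) = 18 2 fois. En prenant d/dt de v(t), nous trouvons a(t) = 0. En prenant d/dt de a(t), nous trouvons j(t) = 0. Nous avons le jerk j(t) = 0. En substituant t = 1: j(1) = 0.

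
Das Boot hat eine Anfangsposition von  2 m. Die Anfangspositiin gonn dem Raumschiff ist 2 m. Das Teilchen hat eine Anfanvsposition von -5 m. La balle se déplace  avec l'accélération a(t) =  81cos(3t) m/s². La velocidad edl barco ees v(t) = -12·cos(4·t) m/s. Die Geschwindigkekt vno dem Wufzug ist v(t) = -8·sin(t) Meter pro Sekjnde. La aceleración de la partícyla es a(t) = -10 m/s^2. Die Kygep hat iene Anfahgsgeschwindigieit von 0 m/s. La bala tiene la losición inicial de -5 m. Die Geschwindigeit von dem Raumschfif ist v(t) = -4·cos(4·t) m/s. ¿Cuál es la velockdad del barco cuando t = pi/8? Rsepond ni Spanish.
Usando v(t) = -12·cos(4·t) y sustituyendo t = pi/8, encontramos v = 0.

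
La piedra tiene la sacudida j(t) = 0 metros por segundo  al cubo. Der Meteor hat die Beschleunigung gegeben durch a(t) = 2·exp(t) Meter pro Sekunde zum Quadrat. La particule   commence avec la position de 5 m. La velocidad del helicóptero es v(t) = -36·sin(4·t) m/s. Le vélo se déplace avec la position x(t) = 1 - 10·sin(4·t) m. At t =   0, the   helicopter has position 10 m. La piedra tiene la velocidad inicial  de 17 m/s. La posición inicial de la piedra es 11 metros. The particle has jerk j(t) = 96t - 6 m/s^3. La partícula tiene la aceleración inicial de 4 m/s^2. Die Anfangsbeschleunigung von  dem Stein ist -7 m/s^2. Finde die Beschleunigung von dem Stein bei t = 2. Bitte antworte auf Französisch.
En partant du jerk j(t) = 0, nous prenons 1 intégrale. L'intégrale du jerk est l'accélération. En utilisant a(0) = -7, nous obtenons a(t) = -7. En utilisant a(t) = -7 et en substituant t = 2, nous trouvons a = -7.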